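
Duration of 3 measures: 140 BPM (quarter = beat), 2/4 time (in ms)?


Solution.
Quarter-note beat duration = 60000 / 140 ms
Beats per measure (2/4) = 2
One measure = 2 × 60000 / 140 = 120000 / 140 ms
3 measures = 3 × 120000 / 140 = 360000 / 140
= 2571.4 ms


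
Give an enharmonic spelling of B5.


Solution.
Enharmonic notes sound the same pitch but are spelled with different letter names
B and Cb name the same pitch class
Octave numbers change at C, so B5 = Cb6
= Cb6


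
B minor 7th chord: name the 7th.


Step by step:
Minor 7th chord = root + minor 3rd + perfect 5th + minor 7th
Seventh chords stack in thirds, so the letter names are B-D-F-A
Root: B
Minor 3rd above B: D
Perfect 5th above B: F#
Minor 7th above B: A
The 7th = A


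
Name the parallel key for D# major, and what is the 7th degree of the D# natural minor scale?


Parallel keys share the same tonic but differ in mode
D# major → parallel is D# minor
D# natural minor scale: D# E# F# G# A# B C#
= D# minor; 7th degree = C#


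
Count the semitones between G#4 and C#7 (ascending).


Absolute semitone position = octave×12 + chromatic position
G#4: 4×12 + 8 = 56
C#7: 7×12 + 1 = 85
Difference = 85 - 56 = 29
= 29 semitones


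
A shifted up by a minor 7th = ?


Solution.
minor 7th: 7 letter names, 10 semitones
Letter: A + 6 → G
Pitch: A + 10 semitones, spelled as a G → G
= G


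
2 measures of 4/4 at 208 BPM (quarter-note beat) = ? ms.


Quarter-note beat duration = 60000 / 208 ms
Beats per measure (4/4) = 4
One measure = 4 × 60000 / 208 = 240000 / 208 ms
2 measures = 2 × 240000 / 208 = 480000 / 208
= 2307.7 ms


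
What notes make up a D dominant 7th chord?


Dominant 7th chord = root + major 3rd + perfect 5th + minor 7th
Seventh chords stack in thirds, so the letter names are D-F-A-C
Root: D
Major 3rd above D: F#
Perfect 5th above D: A
Minor 7th above D: C
Chord = D F# A C


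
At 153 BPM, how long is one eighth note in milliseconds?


Working:
One quarter-note beat = 60000 / BPM = 60000 / 153 ms
Eighth note = 1/2 × quarter note
Duration = 1/2 × 60000 / 153 = 30000 / 153
= 196.1 ms


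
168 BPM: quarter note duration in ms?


One quarter-note beat = 60000 / BPM = 60000 / 168 ms
Duration = 60000 / 168
= 357.1 ms


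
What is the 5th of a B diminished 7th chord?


Step by step:
Diminished 7th chord = root + minor 3rd + diminished 5th + diminished 7th
Seventh chords stack in thirds, so the letter names are B-D-F-A
Root: B
Minor 3rd above B: D
Diminished 5th above B: F
Diminished 7th above B: Ab
The 5th = F


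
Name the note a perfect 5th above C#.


Let's work it out.
A 5th spans 5 letter names, so from C we land on G
A perfect 5th = 7 semitones above C#
Spell G at that pitch: G#
= G#


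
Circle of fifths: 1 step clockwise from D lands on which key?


Let's work it out.
Each clockwise step on the circle of fifths moves up a perfect 5th
From D: D → A
= A


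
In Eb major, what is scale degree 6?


Working:
Major scale pattern: W-W-H-W-W-W-H (2-2-1-2-2-2-1 semitones)
Starting from Eb:
  Eb + 2 semitones → F
  F + 2 semitones → G
  G + 1 semitone → Ab
  Ab + 2 semitones → Bb
  Bb + 2 semitones → C
  C + 2 semitones → D
  D + 1 semitone → Eb
Scale: Eb F G Ab Bb C D
Degree 6 = C


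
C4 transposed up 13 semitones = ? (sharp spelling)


Solution.
C4: chromatic position 0 in octave 4 → absolute = 4×12 + 0 = 48
Transpose up 13: 48 + 13 = 61
61 = 5×12 + 1 → C# in octave 5
Result = C#5


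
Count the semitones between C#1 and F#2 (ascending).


Let's work it out.
Absolute semitone position = octave×12 + chromatic position
C#1: 1×12 + 1 = 13
F#2: 2×12 + 6 = 30
Difference = 30 - 13 = 17
= 17 semitones


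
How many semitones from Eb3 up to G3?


Step by step:
Absolute semitone position = octave×12 + chromatic position
Eb3: 3×12 + 3 = 39
G3: 3×12 + 7 = 43
Difference = 43 - 39 = 4
= 4 semitones


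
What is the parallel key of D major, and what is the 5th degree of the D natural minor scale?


Solution.
Parallel keys share the same tonic but differ in mode
D major → parallel is D minor
D natural minor scale: D E F G A Bb C
= D minor; 5th degree = A


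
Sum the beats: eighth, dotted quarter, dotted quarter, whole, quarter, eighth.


Beat values:
  eighth = 0.5 beats
  dotted quarter = 1.5 beats
  dotted quarter = 1.5 beats
  whole = 4 beats
  quarter = 1 beat
  eighth = 0.5 beats
Sum = 0.5 + 1.5 + 1.5 + 4 + 1 + 0.5
= 9 beats


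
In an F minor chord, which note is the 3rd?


Minor triad = root + minor 3rd (3 semitones) + perfect 5th (7 semitones)
A triad on F stacks thirds, so the chord tones use letter names F-A-C
Root: F
Minor 3rd above F: Ab
Perfect 5th above F: C
The 3rd = Ab


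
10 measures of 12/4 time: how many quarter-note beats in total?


Time signature 12/4: the bottom number 4 means the quarter note gets one count
The top number 12 means 12 quarter-note beats per measure
Total = 12 × 10 measures
= 120 quarter-note beats


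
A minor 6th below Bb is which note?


Reasoning:
A 6th spans 6 letter names, so from B we land on D
A minor 6th = 8 semitones below Bb
Spell D at that pitch: D
= D


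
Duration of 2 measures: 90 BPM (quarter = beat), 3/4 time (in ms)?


Let's work it out.
Quarter-note beat duration = 60000 / 90 ms
Beats per measure (3/4) = 3
One measure = 3 × 60000 / 90 = 180000 / 90 ms
2 measures = 2 × 180000 / 90 = 360000 / 90
= 4000.0 ms


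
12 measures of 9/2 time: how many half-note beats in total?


Time signature 9/2: the bottom number 2 means the half note gets one count
The top number 9 means 9 half-note beats per measure
Total = 9 × 12 measures
= 108 half-note beats


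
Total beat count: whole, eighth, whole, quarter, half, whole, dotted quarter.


Working:
Beat values:
  whole = 4 beats
  eighth = 0.5 beats
  whole = 4 beats
  quarter = 1 beat
  half = 2 beats
  whole = 4 beats
  dotted quarter = 1.5 beats
Sum = 4 + 0.5 + 4 + 1 + 2 + 4 + 1.5
= 17 beats


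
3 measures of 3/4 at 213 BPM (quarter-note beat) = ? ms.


Quarter-note beat duration = 60000 / 213 ms
Beats per measure (3/4) = 3
One measure = 3 × 60000 / 213 = 180000 / 213 ms
3 measures = 3 × 180000 / 213 = 540000 / 213
= 2535.2 ms


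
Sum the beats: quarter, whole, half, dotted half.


Reasoning:
Beat values:
  quarter = 1 beat
  whole = 4 beats
  half = 2 beats
  dotted half = 3 beats
Sum = 1 + 4 + 2 + 3
= 10 beats


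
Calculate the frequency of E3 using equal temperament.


f = 440 × 2^(n/12) where n = semitones from A4
E3: -17 semitones from A4
f = 440 × 2^(-17/12)
f = 164.81 Hz


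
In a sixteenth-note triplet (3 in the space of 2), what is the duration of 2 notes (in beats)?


Step by step:
Triplet: 3 notes occupy the space of 2 sixteenth notes
Space = 2 × 1/4 = 1/2 beats
Each triplet note = 1/2 / 3 = 1/6 beats
2 notes = 2 × 1/6 = 1/3
= 1/3 beats


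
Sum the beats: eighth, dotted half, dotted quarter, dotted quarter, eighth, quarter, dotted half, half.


Reasoning:
Beat values:
  eighth = 0.5 beats
  dotted half = 3 beats
  dotted quarter = 1.5 beats
  dotted quarter = 1.5 beats
  eighth = 0.5 beats
  quarter = 1 beat
  dotted half = 3 beats
  half = 2 beats
Sum = 0.5 + 3 + 1.5 + 1.5 + 0.5 + 1 + 3 + 2
= 13 beats


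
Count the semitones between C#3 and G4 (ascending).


Reasoning:
Absolute semitone position = octave×12 + chromatic position
C#3: 3×12 + 1 = 37
G4: 4×12 + 7 = 55
Difference = 55 - 37 = 18
= 18 semitones


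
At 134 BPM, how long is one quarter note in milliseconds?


Let's work it out.
One quarter-note beat = 60000 / BPM = 60000 / 134 ms
Duration = 60000 / 134
= 447.8 ms


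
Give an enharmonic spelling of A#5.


Enharmonic notes sound the same pitch but are spelled with different letter names
A# and Bb name the same pitch class
= Bb5


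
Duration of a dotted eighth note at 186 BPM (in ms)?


Let's work it out.
One quarter-note beat = 60000 / BPM = 60000 / 186 ms
Dotted eighth note = 3/4 × quarter note
Duration = 3/4 × 60000 / 186 = 45000 / 186
= 241.9 ms


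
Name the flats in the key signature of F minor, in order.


Flat minor keys: A(0), D(1), G(2), C(3), F(4), Bb(5), Eb(6), Ab(7)
F minor has 4 flats
Order of flats: Bb Eb Ab Db Gb Cb Fb → first 4: Bb, Eb, Ab, Db
= Bb, Eb, Ab, Db


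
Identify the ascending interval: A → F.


Let's work it out.
Letter names: A → F spans 6 letter names → a 6th
Semitones: A → F = 8 half-steps
A 6th of 8 semitones is a minor 6th
= minor 6th


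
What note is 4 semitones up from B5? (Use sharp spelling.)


Working:
B5: chromatic position 11 in octave 5 → absolute = 5×12 + 11 = 71
Transpose up 4: 71 + 4 = 75
75 = 6×12 + 3 → D# in octave 6
Result = D#6


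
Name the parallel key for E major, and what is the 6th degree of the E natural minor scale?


Step by step:
Parallel keys share the same tonic but differ in mode
E major → parallel is E minor
E natural minor scale: E F# G A B C D
= E minor; 6th degree = C


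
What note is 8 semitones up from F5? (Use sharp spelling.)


Let's work it out.
F5: chromatic position 5 in octave 5 → absolute = 5×12 + 5 = 65
Transpose up 8: 65 + 8 = 73
73 = 6×12 + 1 → C# in octave 6
Result = C#6


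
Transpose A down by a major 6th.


Solution.
major 6th: 6 letter names, 9 semitones
Letter: A - 5 → C
Pitch: A - 9 semitones, spelled as a C → C
= C


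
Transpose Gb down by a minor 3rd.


Solution.
minor 3rd: 3 letter names, 3 semitones
Letter: G - 2 → E
Pitch: Gb - 3 semitones, spelled as an E → Eb
= Eb


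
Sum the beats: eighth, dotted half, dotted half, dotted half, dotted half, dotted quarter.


Working:
Beat values:
  eighth = 0.5 beats
  dotted half = 3 beats
  dotted half = 3 beats
  dotted half = 3 beats
  dotted half = 3 beats
  dotted quarter = 1.5 beats
Sum = 0.5 + 3 + 3 + 3 + 3 + 1.5
= 14 beats


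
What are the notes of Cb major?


Reasoning:
Major scale pattern: W-W-H-W-W-W-H (2-2-1-2-2-2-1 semitones)
Starting from Cb:
  Cb + 2 semitones → Db
  Db + 2 semitones → Eb
  Eb + 1 semitone → Fb
  Fb + 2 semitones → Gb
  Gb + 2 semitones → Ab
  Ab + 2 semitones → Bb
  Bb + 1 semitone → Cb
Scale = Cb Db Eb Fb Gb Ab Bb


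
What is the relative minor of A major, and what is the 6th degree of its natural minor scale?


Working:
The relative minor shares the major's key signature and starts on its 6th degree
6th degree = a major 6th above the tonic; a major 6th above A is F#
→ relative minor of A major is F# minor
F# natural minor scale: F# G# A B C# D E
= F# minor; 6th degree = D


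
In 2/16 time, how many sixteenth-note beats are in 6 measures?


Step by step:
Time signature 2/16: the bottom number 16 means the sixteenth note gets one count
The top number 2 means 2 sixteenth-note beats per measure
Total = 2 × 6 measures
= 12 sixteenth-note beats


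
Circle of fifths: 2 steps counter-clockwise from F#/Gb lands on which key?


Let's work it out.
Each counter-clockwise step moves down a perfect 5th (= up a perfect 4th)
From F#/Gb: F#/Gb → B → E
= E


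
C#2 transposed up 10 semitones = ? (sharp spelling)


Let's work it out.
C#2: chromatic position 1 in octave 2 → absolute = 2×12 + 1 = 25
Transpose up 10: 25 + 10 = 35
35 = 2×12 + 11 → B in octave 2
Result = B2


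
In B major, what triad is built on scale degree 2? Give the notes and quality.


B major scale: B C# D# E F# G# A#
Diatonic triad on degree 2 stacks scale notes 2, 4, 6: C# E G#
C#→E = 3 semitones; C#→G# = 7 semitones → minor triad
= C# E G# (minor)


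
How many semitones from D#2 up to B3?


Reasoning:
Absolute semitone position = octave×12 + chromatic position
D#2: 2×12 + 3 = 27
B3: 3×12 + 11 = 47
Difference = 47 - 27 = 20
= 20 semitones


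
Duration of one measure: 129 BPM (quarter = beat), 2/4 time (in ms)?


Working:
Quarter-note beat duration = 60000 / 129 ms
Beats per measure (2/4) = 2
One measure = 2 × 60000 / 129 = 120000 / 129 ms
= 930.2 ms


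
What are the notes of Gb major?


Solution.
Major scale pattern: W-W-H-W-W-W-H (2-2-1-2-2-2-1 semitones)
Starting from Gb:
  Gb + 2 semitones → Ab
  Ab + 2 semitones → Bb
  Bb + 1 semitone → Cb
  Cb + 2 semitones → Db
  Db + 2 semitones → Eb
  Eb + 2 semitones → F
  F + 1 semitone → Gb
Scale = Gb Ab Bb Cb Db Eb F


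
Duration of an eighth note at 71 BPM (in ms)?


Solution.
One quarter-note beat = 60000 / BPM = 60000 / 71 ms
Eighth note = 1/2 × quarter note
Duration = 1/2 × 60000 / 71 = 30000 / 71
= 422.5 ms


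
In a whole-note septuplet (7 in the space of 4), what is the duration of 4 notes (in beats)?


Working:
Septuplet: 7 notes occupy the space of 4 whole notes
Space = 4 × 4 = 16 beats
Each septuplet note = 16 / 7 = 16/7 beats
4 notes = 4 × 16/7 = 64/7
= 64/7 beats


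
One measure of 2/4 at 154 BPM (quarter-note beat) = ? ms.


Solution.
Quarter-note beat duration = 60000 / 154 ms
Beats per measure (2/4) = 2
One measure = 2 × 60000 / 154 = 120000 / 154 ms
= 779.2 ms


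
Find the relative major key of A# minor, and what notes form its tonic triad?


Step by step:
The relative major shares the key signature and is a minor 3rd above the minor tonic
A minor 3rd above A# is C#
→ relative major of A# minor is C# major
Tonic triad of C# major = root + major 3rd + perfect 5th = C# E# G#
= C# major; triad = C# E# G#


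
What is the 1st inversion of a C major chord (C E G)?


Root position: C E G
1st inversion: move root up an octave
Bass note: E
Notes (bottom to top) = E G C


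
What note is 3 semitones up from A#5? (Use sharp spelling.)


Step by step:
A#5: chromatic position 10 in octave 5 → absolute = 5×12 + 10 = 70
Transpose up 3: 70 + 3 = 73
73 = 6×12 + 1 → C# in octave 6
Result = C#6


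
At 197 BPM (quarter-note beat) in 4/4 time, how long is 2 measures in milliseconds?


Reasoning:
Quarter-note beat duration = 60000 / 197 ms
Beats per measure (4/4) = 4
One measure = 4 × 60000 / 197 = 240000 / 197 ms
2 measures = 2 × 240000 / 197 = 480000 / 197
= 2436.5 ms


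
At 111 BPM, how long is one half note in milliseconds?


Let's work it out.
One quarter-note beat = 60000 / BPM = 60000 / 111 ms
Half note = 2 × quarter note
Duration = 2 × 60000 / 111 = 120000 / 111
= 1081.1 ms


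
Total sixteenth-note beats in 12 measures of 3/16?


Let's work it out.
Time signature 3/16: the bottom number 16 means the sixteenth note gets one count
The top number 3 means 3 sixteenth-note beats per measure
Total = 3 × 12 measures
= 36 sixteenth-note beats


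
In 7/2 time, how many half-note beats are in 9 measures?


Time signature 7/2: the bottom number 2 means the half note gets one count
The top number 7 means 7 half-note beats per measure
Total = 7 × 9 measures
= 63 half-note beats


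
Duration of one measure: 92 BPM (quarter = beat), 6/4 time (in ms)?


Working:
Quarter-note beat duration = 60000 / 92 ms
Beats per measure (6/4) = 6
One measure = 6 × 60000 / 92 = 360000 / 92 ms
= 3913.0 ms


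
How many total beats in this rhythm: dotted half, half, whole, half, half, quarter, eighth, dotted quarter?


Solution.
Beat values:
  dotted half = 3 beats
  half = 2 beats
  whole = 4 beats
  half = 2 beats
  half = 2 beats
  quarter = 1 beat
  eighth = 0.5 beats
  dotted quarter = 1.5 beats
Sum = 3 + 2 + 4 + 2 + 2 + 1 + 0.5 + 1.5
= 16 beats


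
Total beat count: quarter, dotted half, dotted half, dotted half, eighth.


Working:
Beat values:
  quarter = 1 beat
  dotted half = 3 beats
  dotted half = 3 beats
  dotted half = 3 beats
  eighth = 0.5 beats
Sum = 1 + 3 + 3 + 3 + 0.5
= 10.5 beats


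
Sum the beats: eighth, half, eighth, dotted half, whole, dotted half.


Working:
Beat values:
  eighth = 0.5 beats
  half = 2 beats
  eighth = 0.5 beats
  dotted half = 3 beats
  whole = 4 beats
  dotted half = 3 beats
Sum = 0.5 + 2 + 0.5 + 3 + 4 + 3
= 13 beats


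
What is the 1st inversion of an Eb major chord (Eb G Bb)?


Let's work it out.
Root position: Eb G Bb
1st inversion: move root up an octave
Bass note: G
Notes (bottom to top) = G Bb Eb


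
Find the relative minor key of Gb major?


Reasoning:
The relative minor shares the major's key signature and starts on its 6th degree
6th degree = a major 6th above the tonic; a major 6th above Gb is Eb
→ relative minor of Gb major is Eb minor
= Eb minor


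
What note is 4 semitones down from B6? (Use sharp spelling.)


Let's work it out.
B6: chromatic position 11 in octave 6 → absolute = 6×12 + 11 = 83
Transpose down 4: 83 - 4 = 79
79 = 6×12 + 7 → G in octave 6
Result = G6


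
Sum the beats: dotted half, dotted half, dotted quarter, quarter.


Step by step:
Beat values:
  dotted half = 3 beats
  dotted half = 3 beats
  dotted quarter = 1.5 beats
  quarter = 1 beat
Sum = 3 + 3 + 1.5 + 1
= 8.5 beats


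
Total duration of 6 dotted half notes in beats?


Solution.
Base half note = 2 beats
Dot 1 adds half the previous value: +1
One dotted half = 2 + 1 = 3
6 of them = 6 × 3 = 18
= 18 beats


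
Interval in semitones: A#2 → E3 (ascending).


Working:
Absolute semitone position = octave×12 + chromatic position
A#2: 2×12 + 10 = 34
E3: 3×12 + 4 = 40
Difference = 40 - 34 = 6
= 6 semitones


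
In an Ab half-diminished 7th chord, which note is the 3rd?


Let's work it out.
Half-diminished 7th chord = root + minor 3rd + diminished 5th + minor 7th
Seventh chords stack in thirds, so the letter names are A-C-E-G
Root: Ab
Minor 3rd above Ab: Cb
Diminished 5th above Ab: Ebb
Minor 7th above Ab: Gb
The 3rd = Cb


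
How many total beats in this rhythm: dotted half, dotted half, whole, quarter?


Reasoning:
Beat values:
  dotted half = 3 beats
  dotted half = 3 beats
  whole = 4 beats
  quarter = 1 beat
Sum = 3 + 3 + 4 + 1
= 11 beats


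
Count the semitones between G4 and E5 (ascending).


Let's work it out.
Absolute semitone position = octave×12 + chromatic position
G4: 4×12 + 7 = 55
E5: 5×12 + 4 = 64
Difference = 64 - 55 = 9
= 9 semitones


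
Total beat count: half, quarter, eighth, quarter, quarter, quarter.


Beat values:
  half = 2 beats
  quarter = 1 beat
  eighth = 0.5 beats
  quarter = 1 beat
  quarter = 1 beat
  quarter = 1 beat
Sum = 2 + 1 + 0.5 + 1 + 1 + 1
= 6.5 beats


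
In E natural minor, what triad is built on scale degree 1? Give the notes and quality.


Working:
E natural minor scale: E F# G A B C D
Diatonic triad on degree 1 stacks scale notes 1, 3, 5: E G B
E→G = 3 semitones; E→B = 7 semitones → minor triad
= E G B (minor)


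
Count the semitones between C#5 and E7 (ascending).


Step by step:
Absolute semitone position = octave×12 + chromatic position
C#5: 5×12 + 1 = 61
E7: 7×12 + 4 = 88
Difference = 88 - 61 = 27
= 27 semitones


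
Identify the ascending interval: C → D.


Solution.
Letter names: C → D spans 2 letter names → a 2nd
Semitones: C → D = 2 half-steps
A 2nd of 2 semitones is a major 2nd
= major 2nd


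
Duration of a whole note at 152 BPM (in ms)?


Reasoning:
One quarter-note beat = 60000 / BPM = 60000 / 152 ms
Whole note = 4 × quarter note
Duration = 4 × 60000 / 152 = 240000 / 152
= 1578.9 ms


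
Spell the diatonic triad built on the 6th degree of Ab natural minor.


Solution.
Ab natural minor scale: Ab Bb Cb Db Eb Fb Gb
Diatonic triad on degree 6 stacks scale notes 6, 1, 3: Fb Ab Cb
Fb→Ab = 4 semitones; Fb→Cb = 7 semitones → major triad
= Fb Ab Cb (major)


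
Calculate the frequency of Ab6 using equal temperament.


Let's work it out.
f = 440 × 2^(n/12) where n = semitones from A4
Ab6: 23 semitones from A4
f = 440 × 2^(23/12)
f = 1661.22 Hz


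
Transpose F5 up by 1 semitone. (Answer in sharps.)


Let's work it out.
F5: chromatic position 5 in octave 5 → absolute = 5×12 + 5 = 65
Transpose up 1: 65 + 1 = 66
66 = 5×12 + 6 → F# in octave 5
Result = F#5


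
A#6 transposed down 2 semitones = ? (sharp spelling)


Working:
A#6: chromatic position 10 in octave 6 → absolute = 6×12 + 10 = 82
Transpose down 2: 82 - 2 = 80
80 = 6×12 + 8 → G# in octave 6
Result = G#6


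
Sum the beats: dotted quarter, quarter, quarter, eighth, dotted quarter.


Beat values:
  dotted quarter = 1.5 beats
  quarter = 1 beat
  quarter = 1 beat
  eighth = 0.5 beats
  dotted quarter = 1.5 beats
Sum = 1.5 + 1 + 1 + 0.5 + 1.5
= 5.5 beats


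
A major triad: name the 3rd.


Reasoning:
Major triad = root + major 3rd (4 semitones) + perfect 5th (7 semitones)
A triad on A stacks thirds, so the chord tones use letter names A-C-E
Root: A
Major 3rd above A: C#
Perfect 5th above A: E
The 3rd = C#


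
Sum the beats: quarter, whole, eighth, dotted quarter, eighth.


Beat values:
  quarter = 1 beat
  whole = 4 beats
  eighth = 0.5 beats
  dotted quarter = 1.5 beats
  eighth = 0.5 beats
Sum = 1 + 4 + 0.5 + 1.5 + 0.5
= 7.5 beats


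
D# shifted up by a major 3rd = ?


Working:
major 3rd: 3 letter names, 4 semitones
Letter: D + 2 → F
Pitch: D# + 4 semitones, spelled as an F → F##
= F##


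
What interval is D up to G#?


Letter names: D → G spans 4 letter names → a 4th
Semitones: D → G# = 6 half-steps
A 4th of 6 semitones is an augmented 4th
= augmented 4th


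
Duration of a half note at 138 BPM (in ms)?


Step by step:
One quarter-note beat = 60000 / BPM = 60000 / 138 ms
Half note = 2 × quarter note
Duration = 2 × 60000 / 138 = 120000 / 138
= 869.6 ms


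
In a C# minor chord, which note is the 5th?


Minor triad = root + minor 3rd (3 semitones) + perfect 5th (7 semitones)
A triad on C# stacks thirds, so the chord tones use letter names C-E-G
Root: C#
Minor 3rd above C#: E
Perfect 5th above C#: G#
The 5th = G#


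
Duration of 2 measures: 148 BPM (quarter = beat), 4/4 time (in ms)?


Solution.
Quarter-note beat duration = 60000 / 148 ms
Beats per measure (4/4) = 4
One measure = 4 × 60000 / 148 = 240000 / 148 ms
2 measures = 2 × 240000 / 148 = 480000 / 148
= 3243.2 ms


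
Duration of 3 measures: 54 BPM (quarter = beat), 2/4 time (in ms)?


Let's work it out.
Quarter-note beat duration = 60000 / 54 ms
Beats per measure (2/4) = 2
One measure = 2 × 60000 / 54 = 120000 / 54 ms
3 measures = 3 × 120000 / 54 = 360000 / 54
= 6666.7 ms


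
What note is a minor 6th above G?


Let's work it out.
A 6th spans 6 letter names, so from G we land on E
A minor 6th = 8 semitones above G
Spell E at that pitch: Eb
= Eb


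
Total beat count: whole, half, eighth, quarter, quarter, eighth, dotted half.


Beat values:
  whole = 4 beats
  half = 2 beats
  eighth = 0.5 beats
  quarter = 1 beat
  quarter = 1 beat
  eighth = 0.5 beats
  dotted half = 3 beats
Sum = 4 + 2 + 0.5 + 1 + 1 + 0.5 + 3
= 12 beats


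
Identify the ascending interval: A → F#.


Working:
Letter names: A → F spans 6 letter names → a 6th
Semitones: A → F# = 9 half-steps
A 6th of 9 semitones is a major 6th
= major 6th


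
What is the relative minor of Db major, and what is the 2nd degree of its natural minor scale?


The relative minor shares the major's key signature and starts on its 6th degree
6th degree = a major 6th above the tonic; a major 6th above Db is Bb
→ relative minor of Db major is Bb minor
Bb natural minor scale: Bb C Db Eb F Gb Ab
= Bb minor; 2nd degree = C


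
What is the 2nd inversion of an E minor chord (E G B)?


Root position: E G B
2nd inversion: move root and 3rd up an octave
Bass note: B
Notes (bottom to top) = B E G


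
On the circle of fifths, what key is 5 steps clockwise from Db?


Each clockwise step on the circle of fifths moves up a perfect 5th
From Db: Db → Ab → Eb → Bb → F → C
= C


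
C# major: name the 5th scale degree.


Step by step:
Major scale pattern: W-W-H-W-W-W-H (2-2-1-2-2-2-1 semitones)
Starting from C#:
  C# + 2 semitones → D#
  D# + 2 semitones → E#
  E# + 1 semitone → F#
  F# + 2 semitones → G#
  G# + 2 semitones → A#
  A# + 2 semitones → B#
  B# + 1 semitone → C#
Scale: C# D# E# F# G# A# B#
Degree 5 = G#


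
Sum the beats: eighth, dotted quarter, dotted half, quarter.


Beat values:
  eighth = 0.5 beats
  dotted quarter = 1.5 beats
  dotted half = 3 beats
  quarter = 1 beat
Sum = 0.5 + 1.5 + 3 + 1
= 6 beats


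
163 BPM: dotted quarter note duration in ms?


Let's work it out.
One quarter-note beat = 60000 / BPM = 60000 / 163 ms
Dotted quarter note = 3/2 × quarter note
Duration = 3/2 × 60000 / 163 = 90000 / 163
= 552.1 ms


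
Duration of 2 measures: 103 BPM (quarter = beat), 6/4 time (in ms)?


Reasoning:
Quarter-note beat duration = 60000 / 103 ms
Beats per measure (6/4) = 6
One measure = 6 × 60000 / 103 = 360000 / 103 ms
2 measures = 2 × 360000 / 103 = 720000 / 103
= 6990.3 ms


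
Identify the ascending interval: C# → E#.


Letter names: C → E spans 3 letter names → a 3rd
Semitones: C# → E# = 4 half-steps
A 3rd of 4 semitones is a major 3rd
= major 3rd


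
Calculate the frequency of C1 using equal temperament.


Solution.
f = 440 × 2^(n/12) where n = semitones from A4
C1: -45 semitones from A4
f = 440 × 2^(-45/12)
f = 32.70 Hz


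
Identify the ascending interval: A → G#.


Let's work it out.
Letter names: A → G spans 7 letter names → a 7th
Semitones: A → G# = 11 half-steps
A 7th of 11 semitones is a major 7th
= major 7th


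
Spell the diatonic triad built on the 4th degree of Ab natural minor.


Reasoning:
Ab natural minor scale: Ab Bb Cb Db Eb Fb Gb
Diatonic triad on degree 4 stacks scale notes 4, 6, 1: Db Fb Ab
Db→Fb = 3 semitones; Db→Ab = 7 semitones → minor triad
= Db Fb Ab (minor)


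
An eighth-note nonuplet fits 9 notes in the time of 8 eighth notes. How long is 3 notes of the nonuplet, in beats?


Nonuplet: 9 notes occupy the space of 8 eighth notes
Space = 8 × 1/2 = 4 beats
Each nonuplet note = 4 / 9 = 4/9 beats
3 notes = 3 × 4/9 = 4/3
= 4/3 beats


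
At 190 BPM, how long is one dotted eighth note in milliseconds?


Solution.
One quarter-note beat = 60000 / BPM = 60000 / 190 ms
Dotted eighth note = 3/4 × quarter note
Duration = 3/4 × 60000 / 190 = 45000 / 190
= 236.8 ms


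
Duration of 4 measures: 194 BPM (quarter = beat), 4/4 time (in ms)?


Quarter-note beat duration = 60000 / 194 ms
Beats per measure (4/4) = 4
One measure = 4 × 60000 / 194 = 240000 / 194 ms
4 measures = 4 × 240000 / 194 = 960000 / 194
= 4948.5 ms


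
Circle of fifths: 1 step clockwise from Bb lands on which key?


Let's work it out.
Each clockwise step on the circle of fifths moves up a perfect 5th
From Bb: Bb → F
= F


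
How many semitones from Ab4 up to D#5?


Let's work it out.
Absolute semitone position = octave×12 + chromatic position
Ab4: 4×12 + 8 = 56
D#5: 5×12 + 3 = 63
Difference = 63 - 56 = 7
= 7 semitones


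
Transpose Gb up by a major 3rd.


Reasoning:
major 3rd: 3 letter names, 4 semitones
Letter: G + 2 → B
Pitch: Gb + 4 semitones, spelled as a B → Bb
= Bb


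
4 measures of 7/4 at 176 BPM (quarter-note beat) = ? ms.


Reasoning:
Quarter-note beat duration = 60000 / 176 ms
Beats per measure (7/4) = 7
One measure = 7 × 60000 / 176 = 420000 / 176 ms
4 measures = 4 × 420000 / 176 = 1680000 / 176
= 9545.5 ms


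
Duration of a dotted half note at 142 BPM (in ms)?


Working:
One quarter-note beat = 60000 / BPM = 60000 / 142 ms
Dotted half note = 3 × quarter note
Duration = 3 × 60000 / 142 = 180000 / 142
= 1267.6 ms


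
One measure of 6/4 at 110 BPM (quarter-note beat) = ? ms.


Quarter-note beat duration = 60000 / 110 ms
Beats per measure (6/4) = 6
One measure = 6 × 60000 / 110 = 360000 / 110 ms
= 3272.7 ms


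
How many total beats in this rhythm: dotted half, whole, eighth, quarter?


Beat values:
  dotted half = 3 beats
  whole = 4 beats
  eighth = 0.5 beats
  quarter = 1 beat
Sum = 3 + 4 + 0.5 + 1
= 8.5 beats


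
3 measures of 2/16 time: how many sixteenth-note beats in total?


Working:
Time signature 2/16: the bottom number 16 means the sixteenth note gets one count
The top number 2 means 2 sixteenth-note beats per measure
Total = 2 × 3 measures
= 6 sixteenth-note beats


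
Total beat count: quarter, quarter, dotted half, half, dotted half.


Let's work it out.
Beat values:
  quarter = 1 beat
  quarter = 1 beat
  dotted half = 3 beats
  half = 2 beats
  dotted half = 3 beats
Sum = 1 + 1 + 3 + 2 + 3
= 10 beats


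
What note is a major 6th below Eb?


A 6th spans 6 letter names, so from E we land on G
A major 6th = 9 semitones below Eb
Spell G at that pitch: Gb
= Gb


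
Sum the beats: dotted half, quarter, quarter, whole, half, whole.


Step by step:
Beat values:
  dotted half = 3 beats
  quarter = 1 beat
  quarter = 1 beat
  whole = 4 beats
  half = 2 beats
  whole = 4 beats
Sum = 3 + 1 + 1 + 4 + 2 + 4
= 15 beats


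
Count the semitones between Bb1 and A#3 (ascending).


Solution.
Absolute semitone position = octave×12 + chromatic position
Bb1: 1×12 + 10 = 22
A#3: 3×12 + 10 = 46
Difference = 46 - 22 = 24
= 24 semitones


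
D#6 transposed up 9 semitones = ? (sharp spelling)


D#6: chromatic position 3 in octave 6 → absolute = 6×12 + 3 = 75
Transpose up 9: 75 + 9 = 84
84 = 7×12 + 0 → C in octave 7
Result = C7


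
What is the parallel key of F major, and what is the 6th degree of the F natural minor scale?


Let's work it out.
Parallel keys share the same tonic but differ in mode
F major → parallel is F minor
F natural minor scale: F G Ab Bb C Db Eb
= F minor; 6th degree = Db


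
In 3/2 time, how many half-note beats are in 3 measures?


Time signature 3/2: the bottom number 2 means the half note gets one count
The top number 3 means 3 half-note beats per measure
Total = 3 × 3 measures
= 9 half-note beats


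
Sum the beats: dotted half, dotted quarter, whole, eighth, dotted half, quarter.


Solution.
Beat values:
  dotted half = 3 beats
  dotted quarter = 1.5 beats
  whole = 4 beats
  eighth = 0.5 beats
  dotted half = 3 beats
  quarter = 1 beat
Sum = 3 + 1.5 + 4 + 0.5 + 3 + 1
= 13 beats


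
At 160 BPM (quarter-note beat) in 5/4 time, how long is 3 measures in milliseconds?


Reasoning:
Quarter-note beat duration = 60000 / 160 ms
Beats per measure (5/4) = 5
One measure = 5 × 60000 / 160 = 300000 / 160 ms
3 measures = 3 × 300000 / 160 = 900000 / 160
= 5625.0 ms


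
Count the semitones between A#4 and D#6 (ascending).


Working:
Absolute semitone position = octave×12 + chromatic position
A#4: 4×12 + 10 = 58
D#6: 6×12 + 3 = 75
Difference = 75 - 58 = 17
= 17 semitones


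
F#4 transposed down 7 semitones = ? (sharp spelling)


F#4: chromatic position 6 in octave 4 → absolute = 4×12 + 6 = 54
Transpose down 7: 54 - 7 = 47
47 = 3×12 + 11 → B in octave 3
Result = B3


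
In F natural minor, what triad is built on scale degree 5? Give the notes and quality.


Reasoning:
F natural minor scale: F G Ab Bb C Db Eb
Diatonic triad on degree 5 stacks scale notes 5, 7, 2: C Eb G
C→Eb = 3 semitones; C→G = 7 semitones → minor triad
= C Eb G (minor)


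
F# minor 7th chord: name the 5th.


Let's work it out.
Minor 7th chord = root + minor 3rd + perfect 5th + minor 7th
Seventh chords stack in thirds, so the letter names are F-A-C-E
Root: F#
Minor 3rd above F#: A
Perfect 5th above F#: C#
Minor 7th above F#: E
The 5th = C#


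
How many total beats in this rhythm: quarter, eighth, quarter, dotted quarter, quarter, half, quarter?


Reasoning:
Beat values:
  quarter = 1 beat
  eighth = 0.5 beats
  quarter = 1 beat
  dotted quarter = 1.5 beats
  quarter = 1 beat
  half = 2 beats
  quarter = 1 beat
Sum = 1 + 0.5 + 1 + 1.5 + 1 + 2 + 1
= 8 beats


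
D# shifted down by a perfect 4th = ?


Reasoning:
perfect 4th: 4 letter names, 5 semitones
Letter: D - 3 → A
Pitch: D# - 5 semitones, spelled as an A → A#
= A#


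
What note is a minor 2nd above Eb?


Solution.
A 2nd spans 2 letter names, so from E we land on F
A minor 2nd = 1 semitone above Eb
Spell F at that pitch: Fb
= Fb


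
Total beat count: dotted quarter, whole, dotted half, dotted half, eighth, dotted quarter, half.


Reasoning:
Beat values:
  dotted quarter = 1.5 beats
  whole = 4 beats
  dotted half = 3 beats
  dotted half = 3 beats
  eighth = 0.5 beats
  dotted quarter = 1.5 beats
  half = 2 beats
Sum = 1.5 + 4 + 3 + 3 + 0.5 + 1.5 + 2
= 15.5 beats


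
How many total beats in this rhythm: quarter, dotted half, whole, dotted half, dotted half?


Beat values:
  quarter = 1 beat
  dotted half = 3 beats
  whole = 4 beats
  dotted half = 3 beats
  dotted half = 3 beats
Sum = 1 + 3 + 4 + 3 + 3
= 14 beats


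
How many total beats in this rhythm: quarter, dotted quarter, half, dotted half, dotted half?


Working:
Beat values:
  quarter = 1 beat
  dotted quarter = 1.5 beats
  half = 2 beats
  dotted half = 3 beats
  dotted half = 3 beats
Sum = 1 + 1.5 + 2 + 3 + 3
= 10.5 beats


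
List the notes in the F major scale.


Reasoning:
Major scale pattern: W-W-H-W-W-W-H (2-2-1-2-2-2-1 semitones)
Starting from F:
  F + 2 semitones → G
  G + 2 semitones → A
  A + 1 semitone → Bb
  Bb + 2 semitones → C
  C + 2 semitones → D
  D + 2 semitones → E
  E + 1 semitone → F
Scale = F G A Bb C D E


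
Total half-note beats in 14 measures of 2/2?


Time signature 2/2: the bottom number 2 means the half note gets one count
The top number 2 means 2 half-note beats per measure
Total = 2 × 14 measures
= 28 half-note beats


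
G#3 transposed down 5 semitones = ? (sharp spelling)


Solution.
G#3: chromatic position 8 in octave 3 → absolute = 3×12 + 8 = 44
Transpose down 5: 44 - 5 = 39
39 = 3×12 + 3 → D# in octave 3
Result = D#3


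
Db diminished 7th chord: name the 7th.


Solution.
Diminished 7th chord = root + minor 3rd + diminished 5th + diminished 7th
Seventh chords stack in thirds, so the letter names are D-F-A-C
Root: Db
Minor 3rd above Db: Fb
Diminished 5th above Db: Abb
Diminished 7th above Db: Cbb
The 7th = Cbb


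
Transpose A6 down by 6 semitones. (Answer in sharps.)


Solution.
A6: chromatic position 9 in octave 6 → absolute = 6×12 + 9 = 81
Transpose down 6: 81 - 6 = 75
75 = 6×12 + 3 → D# in octave 6
Result = D#6


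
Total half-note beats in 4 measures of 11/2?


Step by step:
Time signature 11/2: the bottom number 2 means the half note gets one count
The top number 11 means 11 half-note beats per measure
Total = 11 × 4 measures
= 44 half-note beats


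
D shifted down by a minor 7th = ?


minor 7th: 7 letter names, 10 semitones
Letter: D - 6 → E
Pitch: D - 10 semitones, spelled as an E → E
= E


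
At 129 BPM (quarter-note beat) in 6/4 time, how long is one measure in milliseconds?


Step by step:
Quarter-note beat duration = 60000 / 129 ms
Beats per measure (6/4) = 6
One measure = 6 × 60000 / 129 = 360000 / 129 ms
= 2790.7 ms


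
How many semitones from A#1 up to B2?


Absolute semitone position = octave×12 + chromatic position
A#1: 1×12 + 10 = 22
B2: 2×12 + 11 = 35
Difference = 35 - 22 = 13
= 13 semitones


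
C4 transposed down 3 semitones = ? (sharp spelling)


Step by step:
C4: chromatic position 0 in octave 4 → absolute = 4×12 + 0 = 48
Transpose down 3: 48 - 3 = 45
45 = 3×12 + 9 → A in octave 3
Result = A3


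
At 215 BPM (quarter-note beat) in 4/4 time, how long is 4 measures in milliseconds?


Quarter-note beat duration = 60000 / 215 ms
Beats per measure (4/4) = 4
One measure = 4 × 60000 / 215 = 240000 / 215 ms
4 measures = 4 × 240000 / 215 = 960000 / 215
= 4465.1 ms


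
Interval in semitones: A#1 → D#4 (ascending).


Absolute semitone position = octave×12 + chromatic position
A#1: 1×12 + 10 = 22
D#4: 4×12 + 3 = 51
Difference = 51 - 22 = 29
= 29 semitones


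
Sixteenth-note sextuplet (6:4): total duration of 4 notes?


Solution.
Sextuplet: 6 notes occupy the space of 4 sixteenth notes
Space = 4 × 1/4 = 1 beat
Each sextuplet note = 1 / 6 = 1/6 beats
4 notes = 4 × 1/6 = 2/3
= 2/3 beats


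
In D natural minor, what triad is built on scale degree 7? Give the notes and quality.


Solution.
D natural minor scale: D E F G A Bb C
Diatonic triad on degree 7 stacks scale notes 7, 2, 4: C E G
C→E = 4 semitones; C→G = 7 semitones → major triad
= C E G (major)


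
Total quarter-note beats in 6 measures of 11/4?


Time signature 11/4: the bottom number 4 means the quarter note gets one count
The top number 11 means 11 quarter-note beats per measure
Total = 11 × 6 measures
= 66 quarter-note beats


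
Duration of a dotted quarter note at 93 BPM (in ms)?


Solution.
One quarter-note beat = 60000 / BPM = 60000 / 93 ms
Dotted quarter note = 3/2 × quarter note
Duration = 3/2 × 60000 / 93 = 90000 / 93
= 967.7 ms


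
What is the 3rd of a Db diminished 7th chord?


Working:
Diminished 7th chord = root + minor 3rd + diminished 5th + diminished 7th
Seventh chords stack in thirds, so the letter names are D-F-A-C
Root: Db
Minor 3rd above Db: Fb
Diminished 5th above Db: Abb
Diminished 7th above Db: Cbb
The 3rd = Fb


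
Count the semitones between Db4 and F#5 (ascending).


Let's work it out.
Absolute semitone position = octave×12 + chromatic position
Db4: 4×12 + 1 = 49
F#5: 5×12 + 6 = 66
Difference = 66 - 49 = 17
= 17 semitones


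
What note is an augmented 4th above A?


Reasoning:
A 4th spans 4 letter names, so from A we land on D
An augmented 4th = 6 semitones above A
Spell D at that pitch: D#
= D#


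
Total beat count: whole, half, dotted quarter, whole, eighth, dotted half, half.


Beat values:
  whole = 4 beats
  half = 2 beats
  dotted quarter = 1.5 beats
  whole = 4 beats
  eighth = 0.5 beats
  dotted half = 3 beats
  half = 2 beats
Sum = 4 + 2 + 1.5 + 4 + 0.5 + 3 + 2
= 17 beats


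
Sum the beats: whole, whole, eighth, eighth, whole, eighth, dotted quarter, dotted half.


Beat values:
  whole = 4 beats
  whole = 4 beats
  eighth = 0.5 beats
  eighth = 0.5 beats
  whole = 4 beats
  eighth = 0.5 beats
  dotted quarter = 1.5 beats
  dotted half = 3 beats
Sum = 4 + 4 + 0.5 + 0.5 + 4 + 0.5 + 1.5 + 3
= 18 beats


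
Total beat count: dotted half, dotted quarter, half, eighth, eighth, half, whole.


Step by step:
Beat values:
  dotted half = 3 beats
  dotted quarter = 1.5 beats
  half = 2 beats
  eighth = 0.5 beats
  eighth = 0.5 beats
  half = 2 beats
  whole = 4 beats
Sum = 3 + 1.5 + 2 + 0.5 + 0.5 + 2 + 4
= 13.5 beats


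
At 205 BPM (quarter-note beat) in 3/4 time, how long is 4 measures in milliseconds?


Quarter-note beat duration = 60000 / 205 ms
Beats per measure (3/4) = 3
One measure = 3 × 60000 / 205 = 180000 / 205 ms
4 measures = 4 × 180000 / 205 = 720000 / 205
= 3512.2 ms


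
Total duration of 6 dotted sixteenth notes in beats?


Let's work it out.
Base sixteenth note = 1/4 beats
Dot 1 adds half the previous value: +1/8
One dotted sixteenth = 1/4 + 1/8 = 3/8
6 of them = 6 × 3/8 = 9/4
= 9/4 beats


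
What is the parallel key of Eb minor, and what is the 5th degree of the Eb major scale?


Step by step:
Parallel keys share the same tonic but differ in mode
Eb minor → parallel is Eb major
Eb major scale: Eb F G Ab Bb C D
= Eb major; 5th degree = Bb


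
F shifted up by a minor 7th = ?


minor 7th: 7 letter names, 10 semitones
Letter: F + 6 → E
Pitch: F + 10 semitones, spelled as an E → Eb
= Eb


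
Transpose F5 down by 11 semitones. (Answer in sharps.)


F5: chromatic position 5 in octave 5 → absolute = 5×12 + 5 = 65
Transpose down 11: 65 - 11 = 54
54 = 4×12 + 6 → F# in octave 4
Result = F#4


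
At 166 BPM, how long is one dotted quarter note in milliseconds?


Reasoning:
One quarter-note beat = 60000 / BPM = 60000 / 166 ms
Dotted quarter note = 3/2 × quarter note
Duration = 3/2 × 60000 / 166 = 90000 / 166
= 542.2 ms
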